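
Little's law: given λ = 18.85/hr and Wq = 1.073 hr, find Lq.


Lq = λWq = 18.85·1.073 = 20.2261

Final: 20.2261


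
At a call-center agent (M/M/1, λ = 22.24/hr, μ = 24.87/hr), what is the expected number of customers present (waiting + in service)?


ρ = λ/μ = 22.24/24.87 = 0.8943
L = ρ/(1−ρ) = 0.8943/(1 − 0.8943) = 0.8943/0.1057 = 8.4563

Final: 8.4563


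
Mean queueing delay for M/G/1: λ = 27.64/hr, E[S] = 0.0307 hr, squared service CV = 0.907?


ρ = λ·E[S] = 27.64·0.0307 = 0.8485
E[S²] = E[S]²(1+C_s²) = 0.0307²·(1+0.907) = 0.001797
Wq = λ·E[S²]/(2(1−ρ)) = 27.64·0.001797/(2·0.1515) = 0.16401 hr

Final: 0.16401 hr


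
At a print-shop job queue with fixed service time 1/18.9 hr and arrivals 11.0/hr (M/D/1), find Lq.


ρ = 11.0/18.9 = 0.5820
M/D/1: Lq = ρ²/(2(1−ρ)) = 0.3387/(2·0.4180) = 0.40520

Final: 0.40520


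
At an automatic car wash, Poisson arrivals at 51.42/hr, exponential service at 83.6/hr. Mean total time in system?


W = 1/(μ−λ) = 1/(83.6 − 51.42) = 1/32.18 = 0.03108 hr

Final: 0.03108 hr


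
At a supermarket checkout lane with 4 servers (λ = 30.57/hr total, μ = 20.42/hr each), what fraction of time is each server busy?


ρ = λ/(cμ) = 30.57/(4·20.42) = 30.57/81.68 = 0.3743

Final: 0.3743


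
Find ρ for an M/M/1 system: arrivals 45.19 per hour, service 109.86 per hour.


ρ = λ/μ = 45.19/109.86 = 0.4113

Final: 0.4113


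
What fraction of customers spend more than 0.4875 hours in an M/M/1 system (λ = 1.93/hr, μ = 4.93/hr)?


W ~ Exponential(μ−λ) for M/M/1.
μ − λ = 4.93 − 1.93 = 3.0000
P(W > t) = e^{−(μ−λ)t} = e^{−1.4625} = 0.231656

Final: 0.231656


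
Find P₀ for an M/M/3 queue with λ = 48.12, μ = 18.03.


a = λ/μ = 48.12/18.03 = 2.6689; ρ = a/c = 0.8896
Σ_{k=0}^{2} a^k/k! (terms k=0..2) = 1.00000 + 2.66889 + 3.56147 = 7.23036
Tail: a^3/(3!(1−ρ)) = 19.01033/(6·0.1104) = 28.70655
P₀ = 1/(7.23036 + 28.70655) = 1/35.93691 = 0.027827

Final: 0.027827


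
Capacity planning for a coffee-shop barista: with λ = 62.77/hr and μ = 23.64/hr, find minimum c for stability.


Stability requires cμ > λ ⇔ c > λ/μ.
λ/μ = 62.77/23.64 = 2.6552
Minimum integer c = ⌊2.6552⌋ + 1 = 3
Check: 3·23.64 = 70.92 > 62.77, while 2·23.64 = 47.28 ≤ 62.77

Final: 3 servers


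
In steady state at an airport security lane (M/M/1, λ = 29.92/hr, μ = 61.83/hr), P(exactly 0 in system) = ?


ρ = 29.92/61.83 = 0.4839
P_n = (1−ρ)·ρ^n = (1 − 0.4839)·0.4839^0 = 0.5161·1.000000 = 0.516093

Final: 0.516093


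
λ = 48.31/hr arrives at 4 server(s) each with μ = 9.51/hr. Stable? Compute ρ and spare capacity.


Total capacity cμ = 4·9.51 = 38.04/hr
ρ = λ/(cμ) = 48.31/38.04 = 1.2700
Stable ⇔ ρ < 1: NO
Spare capacity = cμ − λ = 38.04 − 48.31 = -10.27/hr

Final: ρ = 1.2700; unstable; margin = -10.27/hr


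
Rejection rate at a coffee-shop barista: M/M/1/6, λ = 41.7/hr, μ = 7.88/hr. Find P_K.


ρ = λ/μ = 41.7/7.88 = 5.2919
P_K = (1−ρ)ρ^K/(1−ρ^(K+1)) = (-4.2919·21961.349571)/(1 − 116216.786435)
= -94255.436864/-116215.786435 = 0.811038

Final: 0.811038


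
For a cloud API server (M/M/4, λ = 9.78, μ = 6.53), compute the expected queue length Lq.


a = λ/μ = 1.4977; ρ = a/4 = 0.3744
P₀ = 0.221518
Lq = P₀·a^c·ρ / (c!·(1−ρ)²) = 0.221518·5.03156·0.3744/(24·0.39134)
= 0.04443

Final: 0.04443


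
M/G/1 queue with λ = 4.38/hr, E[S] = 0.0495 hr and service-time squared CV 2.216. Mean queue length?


ρ = λ·E[S] = 4.38·0.0495 = 0.2168
Lq = ρ²(1+C_s²)/(2(1−ρ)) = 0.04701·(1+2.216)/(2·0.7832)
= 0.04701·3.2160/1.5664 = 0.09651

Final: 0.09651


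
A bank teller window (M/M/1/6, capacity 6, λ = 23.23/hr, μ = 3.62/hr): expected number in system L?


ρ = 23.23/3.62 = 6.4171
L = ρ[1 − (K+1)ρ^K + Kρ^(K+1)] / [(1−ρ)(1−ρ^(K+1))]
Numerator: 6.4171·(1 − 7·69830.288386 + 6·448109.834038) = 14116704.061794
Denominator: (-5.4171)·(-448108.834038) = 2427462.495990
L = 14116704.061794/2427462.495990 = 5.8154

Final: 5.8154


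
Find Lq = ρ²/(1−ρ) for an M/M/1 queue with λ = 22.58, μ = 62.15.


ρ = 22.58/62.15 = 0.3633
Lq = ρ²/(1−ρ) = 0.1320/0.6367 = 0.2073

Final: 0.2073


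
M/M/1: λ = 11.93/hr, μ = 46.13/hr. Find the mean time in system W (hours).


W = 1/(μ−λ) = 1/(46.13 − 11.93) = 1/34.20 = 0.02924 hr

Final: 0.02924 hr


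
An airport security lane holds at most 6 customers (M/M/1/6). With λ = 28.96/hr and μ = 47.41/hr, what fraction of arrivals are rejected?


ρ = λ/μ = 28.96/47.41 = 0.6108
P_K = (1−ρ)ρ^K/(1−ρ^(K+1)) = (0.3892·0.051948)/(1 − 0.031732)
= 0.020216/0.968268 = 0.020879

Final: 0.020879


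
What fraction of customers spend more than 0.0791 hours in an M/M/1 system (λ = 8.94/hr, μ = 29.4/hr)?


W ~ Exponential(μ−λ) for M/M/1.
μ − λ = 29.4 − 8.94 = 20.4600
P(W > t) = e^{−(μ−λ)t} = e^{−1.6184} = 0.198218

Final: 0.198218


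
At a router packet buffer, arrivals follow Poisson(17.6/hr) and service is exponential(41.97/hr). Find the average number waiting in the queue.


ρ = 17.6/41.97 = 0.4193
Lq = ρ²/(1−ρ) = 0.1759/0.5807 = 0.3029

Final: 0.3029


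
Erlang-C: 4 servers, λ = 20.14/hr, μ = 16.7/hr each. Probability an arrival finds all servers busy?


a = λ/μ = 1.2060; ρ = a/4 = 0.3015
P₀ = 0.298356 (from M/M/c formula)
C(c,a) = [a^c/(c!(1−ρ))]·P₀ = [2.11530/(24·0.6985)]·0.298356
= 0.12618·0.298356 = 0.037647

Final: 0.037647


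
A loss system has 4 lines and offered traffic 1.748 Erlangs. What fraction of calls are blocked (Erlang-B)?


B(c,a) = (a^c/c!) / Σ_{k=0}^{c} a^k/k!
a^4/4! = 0.389004
Σ terms (k=0..4): 1.00000 + 1.74800 + 1.52775 + 0.89017 + 0.38900 = 5.554927
B = 0.389004/5.554927 = 0.070029

Final: 0.070029


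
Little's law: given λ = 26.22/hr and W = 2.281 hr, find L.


L = λW = 26.22·2.281 = 59.8078

Final: 59.8078


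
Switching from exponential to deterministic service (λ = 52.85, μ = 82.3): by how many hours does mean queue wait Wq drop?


ρ = 52.85/82.3 = 0.6422
Wq(M/M/1) = ρ/(μ−λ) = 0.6422/29.45 = 0.02181 hr
Wq(M/D/1) = ρ/(2(μ−λ)) = 0.01090 hr
Savings = 0.02181 − 0.01090 = 0.01090 hr

Final: 0.01090 hr


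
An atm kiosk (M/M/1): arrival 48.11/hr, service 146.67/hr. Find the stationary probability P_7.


ρ = 48.11/146.67 = 0.3280
P_n = (1−ρ)·ρ^n = (1 − 0.3280)·0.3280^7 = 0.6720·0.0004086 = 0.0002745

Final: 0.0002745


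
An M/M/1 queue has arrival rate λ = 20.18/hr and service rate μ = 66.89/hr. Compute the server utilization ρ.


ρ = λ/μ = 20.18/66.89 = 0.3017

Final: 0.3017


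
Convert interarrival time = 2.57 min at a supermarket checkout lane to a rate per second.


λ = 1/(interarrival time) in consistent units.
1 second = 0.0166667 min, so λ = 0.0166667/2.57 = 0.006485 per second

Final: 0.006485 /sec


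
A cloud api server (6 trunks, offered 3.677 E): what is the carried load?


B(6,3.677) = 0.094372 (Erlang-B)
Carried load = a(1 − B) = 3.677·(1 − 0.094372) = 3.677·0.905628 = 3.3300 E

Final: 3.3300 Erlangs


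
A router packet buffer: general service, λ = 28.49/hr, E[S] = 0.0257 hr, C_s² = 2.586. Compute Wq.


ρ = λ·E[S] = 28.49·0.0257 = 0.7322
E[S²] = E[S]²(1+C_s²) = 0.0257²·(1+2.586) = 0.002369
Wq = λ·E[S²]/(2(1−ρ)) = 28.49·0.002369/(2·0.2678) = 0.12598 hr

Final: 0.12598 hr


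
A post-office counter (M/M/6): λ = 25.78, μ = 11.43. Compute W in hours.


a = 2.2555; ρ = 0.3759; P₀ = 0.104504
Lq = P₀·a^c·ρ/(c!(1−ρ)²) = 0.01844
Wq = Lq/λ = 0.01844/25.78 = 0.0007154 hr
W = Wq + 1/μ = 0.0007154 + 0.08749 = 0.08820 hr

Final: 0.08820 hr


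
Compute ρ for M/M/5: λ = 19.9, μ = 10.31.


ρ = λ/(cμ) = 19.9/(5·10.31) = 19.9/51.55 = 0.3860

Final: 0.3860


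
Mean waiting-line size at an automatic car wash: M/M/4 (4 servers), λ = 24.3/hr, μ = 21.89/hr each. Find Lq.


a = λ/μ = 1.1101; ρ = a/4 = 0.2775
P₀ = 0.328749
Lq = P₀·a^c·ρ / (c!·(1−ρ)²) = 0.328749·1.51860·0.2775/(24·0.52197)
= 0.01106

Final: 0.01106


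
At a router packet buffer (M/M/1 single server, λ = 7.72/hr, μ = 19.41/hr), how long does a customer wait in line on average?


ρ = 7.72/19.41 = 0.3977
Wq = ρ/(μ−λ) = 0.3977/(19.41 − 7.72) = 0.3977/11.69 = 0.03402 hr

Final: 0.03402 hr


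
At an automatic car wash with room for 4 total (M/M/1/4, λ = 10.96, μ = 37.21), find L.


ρ = 10.96/37.21 = 0.2945
L = ρ[1 − (K+1)ρ^K + Kρ^(K+1)] / [(1−ρ)(1−ρ^(K+1))]
Numerator: 0.2945·(1 − 5·0.007527 + 4·0.002217) = 0.286072
Denominator: (0.7055)·(0.997783) = 0.703892
L = 0.286072/0.703892 = 0.4064

Final: 0.4064


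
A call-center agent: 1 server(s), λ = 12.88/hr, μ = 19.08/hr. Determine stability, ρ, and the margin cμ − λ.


Total capacity cμ = 1·19.08 = 19.08/hr
ρ = λ/(cμ) = 12.88/19.08 = 0.6751
Stable ⇔ ρ < 1: YES
Spare capacity = cμ − λ = 19.08 − 12.88 = 6.20/hr

Final: ρ = 0.6751; stable; margin = 6.20/hr


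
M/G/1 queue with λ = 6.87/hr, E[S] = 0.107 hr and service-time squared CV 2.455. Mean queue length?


ρ = λ·E[S] = 6.87·0.107 = 0.7351
Lq = ρ²(1+C_s²)/(2(1−ρ)) = 0.5404·(1+2.455)/(2·0.2649)
= 0.5404·3.4550/0.5298 = 3.52371

Final: 3.52371


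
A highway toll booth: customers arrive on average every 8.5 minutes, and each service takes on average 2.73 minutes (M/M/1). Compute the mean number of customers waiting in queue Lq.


λ = 60/8.5 = 7.0588 /hr
μ = 60/2.73 = 21.9780 /hr
ρ = λ/μ = 7.0588/21.9780 = 0.3212
Lq = ρ²/(1−ρ) = 0.1032/0.6788 = 0.1520

Final: 0.1520


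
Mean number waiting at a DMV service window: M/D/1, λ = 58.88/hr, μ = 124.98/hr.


ρ = 58.88/124.98 = 0.4711
M/D/1: Lq = ρ²/(2(1−ρ)) = 0.2219/(2·0.5289) = 0.20983

Final: 0.20983


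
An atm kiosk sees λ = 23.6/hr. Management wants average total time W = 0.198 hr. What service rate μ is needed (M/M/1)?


W = 1/(μ−λ) ⇒ μ − λ = 1/W = 1/0.198 = 5.0505
μ = λ + 1/W = 23.6 + 5.0505 = 28.6505 per hr

Final: 28.6505 /hr


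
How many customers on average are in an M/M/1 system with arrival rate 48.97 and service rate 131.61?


ρ = λ/μ = 48.97/131.61 = 0.3721
L = ρ/(1−ρ) = 0.3721/(1 − 0.3721) = 0.3721/0.6279 = 0.5926

Final: 0.5926


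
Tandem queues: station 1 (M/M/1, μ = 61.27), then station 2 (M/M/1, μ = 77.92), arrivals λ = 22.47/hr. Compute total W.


Each node sees arrival rate λ = 22.47/hr (tandem ⇒ throughput preserved).
W₁ = 1/(μ₁−λ) = 1/(61.27−22.47) = 0.02577 hr
W₂ = 1/(μ₂−λ) = 1/(77.92−22.47) = 0.01803 hr
W_total = W₁ + W₂ = 0.02577 + 0.01803 = 0.04381 hr

Final: 0.04381 hr


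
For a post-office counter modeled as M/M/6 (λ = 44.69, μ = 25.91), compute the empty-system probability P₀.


a = λ/μ = 44.69/25.91 = 1.7248; ρ = a/c = 0.2875
Σ_{k=0}^{5} a^k/k! (terms k=0..5) = 1.00000 + 1.72482 + 1.48750 + 0.85522 + 0.36877 + 0.12721 = 5.56352
Tail: a^6/(6!(1−ρ)) = 26.33041/(720·0.7125) = 0.05132
P₀ = 1/(5.56352 + 0.05132) = 1/5.61484 = 0.178099

Final: 0.178099


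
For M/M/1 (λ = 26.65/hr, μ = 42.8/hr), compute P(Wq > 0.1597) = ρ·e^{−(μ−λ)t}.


ρ = 26.65/42.8 = 0.6227
P(Wq > t) = ρ·e^{−(μ−λ)t} = 0.6227·e^{−2.5792}
= 0.6227·0.075838 = 0.047222

Final: 0.047222


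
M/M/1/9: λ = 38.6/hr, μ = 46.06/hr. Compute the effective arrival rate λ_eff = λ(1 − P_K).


ρ = 0.8380; P_K = (1−ρ)ρ^9/(1−ρ^10) = 0.039825
λ_eff = λ(1 − P_K) = 38.6·(1 − 0.039825) = 38.6·0.960175 = 37.0628 /hr

Final: 37.0628 /hr


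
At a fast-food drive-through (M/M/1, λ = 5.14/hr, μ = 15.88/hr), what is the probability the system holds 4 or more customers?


ρ = 5.14/15.88 = 0.3237
P(N ≥ n) = ρ^n = 0.3237^4 = 0.010976

Final: 0.010976


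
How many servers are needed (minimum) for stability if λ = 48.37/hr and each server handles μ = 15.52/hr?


Stability requires cμ > λ ⇔ c > λ/μ.
λ/μ = 48.37/15.52 = 3.1166
Minimum integer c = ⌊3.1166⌋ + 1 = 4
Check: 4·15.52 = 62.08 > 48.37, while 3·15.52 = 46.56 ≤ 48.37

Final: 4 servers


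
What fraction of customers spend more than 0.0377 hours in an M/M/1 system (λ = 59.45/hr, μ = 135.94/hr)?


W ~ Exponential(μ−λ) for M/M/1.
μ − λ = 135.94 − 59.45 = 76.4900
P(W > t) = e^{−(μ−λ)t} = e^{−2.8837} = 0.055929

Final: 0.055929


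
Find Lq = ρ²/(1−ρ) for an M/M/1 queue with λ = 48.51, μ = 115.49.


ρ = 48.51/115.49 = 0.4200
Lq = ρ²/(1−ρ) = 0.1764/0.5800 = 0.3042

Final: 0.3042


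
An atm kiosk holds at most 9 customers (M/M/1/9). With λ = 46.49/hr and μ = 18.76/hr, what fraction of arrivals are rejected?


ρ = λ/μ = 46.49/18.76 = 2.4781
P_K = (1−ρ)ρ^K/(1−ρ^(K+1)) = (-1.4781·3524.848125)/(1 − 8735.084718)
= -5210.236594/-8734.084718 = 0.596541

Final: 0.596541


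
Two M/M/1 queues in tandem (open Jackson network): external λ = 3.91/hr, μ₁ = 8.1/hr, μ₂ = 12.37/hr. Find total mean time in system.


Each node sees arrival rate λ = 3.91/hr (tandem ⇒ throughput preserved).
W₁ = 1/(μ₁−λ) = 1/(8.1−3.91) = 0.23866 hr
W₂ = 1/(μ₂−λ) = 1/(12.37−3.91) = 0.11820 hr
W_total = W₁ + W₂ = 0.23866 + 0.11820 = 0.35687 hr

Final: 0.35687 hr


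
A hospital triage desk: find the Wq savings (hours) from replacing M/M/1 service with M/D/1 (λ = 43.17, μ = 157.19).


ρ = 43.17/157.19 = 0.2746
Wq(M/M/1) = ρ/(μ−λ) = 0.2746/114.02 = 0.002409 hr
Wq(M/D/1) = ρ/(2(μ−λ)) = 0.001204 hr
Savings = 0.002409 − 0.001204 = 0.001204 hr

Final: 0.001204 hr


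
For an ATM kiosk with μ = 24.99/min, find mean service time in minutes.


Mean service time = 1/μ = 1/24.99 minute = 0.04002 minute
In minutes: 0.04002 × 1 = 0.04002 min

Final: 0.04002 min


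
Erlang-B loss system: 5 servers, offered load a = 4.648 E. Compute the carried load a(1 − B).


B(5,4.648) = 0.255661 (Erlang-B)
Carried load = a(1 − B) = 4.648·(1 − 0.255661) = 4.648·0.744339 = 3.4597 E

Final: 3.4597 Erlangs


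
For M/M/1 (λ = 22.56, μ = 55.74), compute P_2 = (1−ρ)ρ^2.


ρ = 22.56/55.74 = 0.4047
P_n = (1−ρ)·ρ^n = (1 − 0.4047)·0.4047^2 = 0.5953·0.163811 = 0.097511

Final: 0.097511


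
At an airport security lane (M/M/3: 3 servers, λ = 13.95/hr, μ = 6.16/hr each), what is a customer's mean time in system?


a = 2.2646; ρ = 0.7549; P₀ = 0.072858
Lq = P₀·a^c·ρ/(c!(1−ρ)²) = 1.77169
Wq = Lq/λ = 1.77169/13.95 = 0.12700 hr
W = Wq + 1/μ = 0.12700 + 0.16234 = 0.28934 hr

Final: 0.28934 hr


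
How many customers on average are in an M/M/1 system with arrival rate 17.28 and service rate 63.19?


ρ = λ/μ = 17.28/63.19 = 0.2735
L = ρ/(1−ρ) = 0.2735/(1 − 0.2735) = 0.2735/0.7265 = 0.3764

Final: 0.3764


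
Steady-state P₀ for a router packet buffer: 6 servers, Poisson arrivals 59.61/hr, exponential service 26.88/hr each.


a = λ/μ = 59.61/26.88 = 2.2176; ρ = a/c = 0.3696
Σ_{k=0}^{5} a^k/k! (terms k=0..5) = 1.00000 + 2.21763 + 2.45895 + 1.81768 + 1.00774 + 0.44696 = 8.94897
Tail: a^6/(6!(1−ρ)) = 118.94307/(720·0.6304) = 0.26206
P₀ = 1/(8.94897 + 0.26206) = 1/9.21102 = 0.108566

Final: 0.108566


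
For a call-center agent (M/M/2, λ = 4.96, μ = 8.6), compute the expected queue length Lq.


a = λ/μ = 0.5767; ρ = a/2 = 0.2884
P₀ = 0.552347
Lq = P₀·a^c·ρ / (c!·(1−ρ)²) = 0.552347·0.33263·0.2884/(2·0.50641)
= 0.05231

Final: 0.05231


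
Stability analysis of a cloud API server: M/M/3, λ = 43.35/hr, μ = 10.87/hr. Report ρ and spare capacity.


Total capacity cμ = 3·10.87 = 32.61/hr
ρ = λ/(cμ) = 43.35/32.61 = 1.3293
Stable ⇔ ρ < 1: NO
Spare capacity = cμ − λ = 32.61 − 43.35 = -10.74/hr

Final: ρ = 1.3293; unstable; margin = -10.74/hr


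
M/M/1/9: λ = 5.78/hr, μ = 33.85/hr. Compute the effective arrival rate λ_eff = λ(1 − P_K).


ρ = 0.1708; P_K = (1−ρ)ρ^9/(1−ρ^10) = 0.0000001023
λ_eff = λ(1 − P_K) = 5.78·(1 − 0.0000001023) = 5.78·1.000000 = 5.7800 /hr

Final: 5.7800 /hr


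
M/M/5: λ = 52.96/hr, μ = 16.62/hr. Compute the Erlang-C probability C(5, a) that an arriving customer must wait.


a = λ/μ = 3.1865; ρ = a/5 = 0.6373
P₀ = 0.037735 (from M/M/c formula)
C(c,a) = [a^c/(c!(1−ρ))]·P₀ = [328.53738/(120·0.3627)]·0.037735
= 7.54851·0.037735 = 0.284844

Final: 0.284844


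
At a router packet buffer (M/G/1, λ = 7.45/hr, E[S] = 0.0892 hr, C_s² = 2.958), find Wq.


ρ = λ·E[S] = 7.45·0.0892 = 0.6645
E[S²] = E[S]²(1+C_s²) = 0.0892²·(1+2.958) = 0.031492
Wq = λ·E[S²]/(2(1−ρ)) = 7.45·0.031492/(2·0.3355) = 0.34970 hr

Final: 0.34970 hr


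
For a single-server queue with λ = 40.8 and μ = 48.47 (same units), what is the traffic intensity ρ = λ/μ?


ρ = λ/μ = 40.8/48.47 = 0.8418

Final: 0.8418


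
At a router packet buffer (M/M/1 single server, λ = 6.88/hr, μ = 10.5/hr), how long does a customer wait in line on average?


ρ = 6.88/10.5 = 0.6552
Wq = ρ/(μ−λ) = 0.6552/(10.5 − 6.88) = 0.6552/3.62 = 0.1810 hr

Final: 0.1810 hr


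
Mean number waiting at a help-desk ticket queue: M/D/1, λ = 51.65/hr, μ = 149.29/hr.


ρ = 51.65/149.29 = 0.3460
M/D/1: Lq = ρ²/(2(1−ρ)) = 0.1197/(2·0.6540) = 0.09151

Final: 0.09151


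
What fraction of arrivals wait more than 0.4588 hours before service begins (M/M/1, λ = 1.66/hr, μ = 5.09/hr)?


ρ = 1.66/5.09 = 0.3261
P(Wq > t) = ρ·e^{−(μ−λ)t} = 0.3261·e^{−1.5737}
= 0.3261·0.207280 = 0.067600

Final: 0.067600


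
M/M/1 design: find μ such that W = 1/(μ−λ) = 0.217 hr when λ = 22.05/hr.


W = 1/(μ−λ) ⇒ μ − λ = 1/W = 1/0.217 = 4.6083
μ = λ + 1/W = 22.05 + 4.6083 = 26.6583 per hr

Final: 26.6583 /hr


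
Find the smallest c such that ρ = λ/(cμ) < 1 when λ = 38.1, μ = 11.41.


Stability requires cμ > λ ⇔ c > λ/μ.
λ/μ = 38.1/11.41 = 3.3392
Minimum integer c = ⌊3.3392⌋ + 1 = 4
Check: 4·11.41 = 45.64 > 38.1, while 3·11.41 = 34.23 ≤ 38.1

Final: 4 servers


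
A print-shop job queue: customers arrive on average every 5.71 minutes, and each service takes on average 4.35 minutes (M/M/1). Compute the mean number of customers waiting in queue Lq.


λ = 60/5.71 = 10.5079 /hr
μ = 60/4.35 = 13.7931 /hr
ρ = λ/μ = 10.5079/13.7931 = 0.7618
Lq = ρ²/(1−ρ) = 0.5804/0.2382 = 2.4367

Final: 2.4367


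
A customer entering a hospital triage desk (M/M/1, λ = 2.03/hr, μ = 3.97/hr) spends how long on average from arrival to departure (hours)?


W = 1/(μ−λ) = 1/(3.97 − 2.03) = 1/1.94 = 0.5155 hr

Final: 0.5155 hr


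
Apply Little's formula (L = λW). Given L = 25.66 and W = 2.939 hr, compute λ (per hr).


λ = L/W = 25.66/2.939 = 8.7309 /hr

Final: 8.7309 /hr


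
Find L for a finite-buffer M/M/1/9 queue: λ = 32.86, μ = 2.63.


ρ = 32.86/2.63 = 12.4943
L = ρ[1 − (K+1)ρ^K + Kρ^(K+1)] / [(1−ρ)(1−ρ^(K+1))]
Numerator: 12.4943·(1 − 10·7420040837.190475 + 9·92708190840.334213) = 9497830775685.365234
Denominator: (-11.4943)·(-92708190839.334213) = 1065615440712.195190
L = 9497830775685.365234/1065615440712.195190 = 8.9130

Final: 8.9130


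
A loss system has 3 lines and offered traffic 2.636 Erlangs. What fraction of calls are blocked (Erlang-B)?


B(c,a) = (a^c/c!) / Σ_{k=0}^{c} a^k/k!
a^3/3! = 3.052706
Σ terms (k=0..3): 1.00000 + 2.63600 + 3.47425 + 3.05271 = 10.162954
B = 3.052706/10.162954 = 0.300376

Final: 0.300376


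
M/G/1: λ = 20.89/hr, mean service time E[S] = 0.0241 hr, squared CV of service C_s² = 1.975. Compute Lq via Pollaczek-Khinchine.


ρ = λ·E[S] = 20.89·0.0241 = 0.5034
Lq = ρ²(1+C_s²)/(2(1−ρ)) = 0.2535·(1+1.975)/(2·0.4966)
= 0.2535·2.9750/0.9931 = 0.75928

Final: 0.75928


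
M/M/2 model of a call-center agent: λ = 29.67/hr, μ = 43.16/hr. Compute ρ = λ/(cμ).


ρ = λ/(cμ) = 29.67/(2·43.16) = 29.67/86.32 = 0.3437

Final: 0.3437


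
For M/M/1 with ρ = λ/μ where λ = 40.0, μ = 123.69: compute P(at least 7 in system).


ρ = 40.0/123.69 = 0.3234
P(N ≥ n) = ρ^n = 0.3234^7 = 0.0003699

Final: 0.0003699


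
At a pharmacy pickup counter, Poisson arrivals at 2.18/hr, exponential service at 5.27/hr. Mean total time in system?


W = 1/(μ−λ) = 1/(5.27 − 2.18) = 1/3.09 = 0.3236 hr

Final: 0.3236 hr


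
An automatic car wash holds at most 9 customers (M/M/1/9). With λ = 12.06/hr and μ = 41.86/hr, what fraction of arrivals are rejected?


ρ = λ/μ = 12.06/41.86 = 0.2881
P_K = (1−ρ)ρ^K/(1−ρ^(K+1)) = (0.7119·0.00001368)/(1 − 0.000003940)
= 0.000009735/0.999996 = 0.000009735

Final: 0.000009735


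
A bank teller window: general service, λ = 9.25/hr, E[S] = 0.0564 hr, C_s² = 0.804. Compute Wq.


ρ = λ·E[S] = 9.25·0.0564 = 0.5217
E[S²] = E[S]²(1+C_s²) = 0.0564²·(1+0.804) = 0.005738
Wq = λ·E[S²]/(2(1−ρ)) = 9.25·0.005738/(2·0.4783) = 0.05549 hr

Final: 0.05549 hr


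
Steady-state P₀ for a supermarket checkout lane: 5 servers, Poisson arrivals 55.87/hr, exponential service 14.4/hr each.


a = λ/μ = 55.87/14.4 = 3.8799; ρ = a/c = 0.7760
Σ_{k=0}^{4} a^k/k! (terms k=0..4) = 1.00000 + 3.87986 + 7.52666 + 9.73413 + 9.44177 = 31.58243
Tail: a^5/(5!(1−ρ)) = 879.18627/(120·0.2240) = 32.70377
P₀ = 1/(31.58243 + 32.70377) = 1/64.28619 = 0.015555

Final: 0.015555


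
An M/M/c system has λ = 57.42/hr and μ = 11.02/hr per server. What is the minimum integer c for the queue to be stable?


Stability requires cμ > λ ⇔ c > λ/μ.
λ/μ = 57.42/11.02 = 5.2105
Minimum integer c = ⌊5.2105⌋ + 1 = 6
Check: 6·11.02 = 66.12 > 57.42, while 5·11.02 = 55.10 ≤ 57.42

Final: 6 servers


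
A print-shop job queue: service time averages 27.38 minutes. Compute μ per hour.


μ = 1/(service time) in consistent units.
1 hour = 60 min, so μ = 60/27.38 = 2.1914 per hour

Final: 2.1914 /hr


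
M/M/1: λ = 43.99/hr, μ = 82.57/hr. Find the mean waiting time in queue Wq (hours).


ρ = 43.99/82.57 = 0.5328
Wq = ρ/(μ−λ) = 0.5328/(82.57 − 43.99) = 0.5328/38.58 = 0.01381 hr

Final: 0.01381 hr


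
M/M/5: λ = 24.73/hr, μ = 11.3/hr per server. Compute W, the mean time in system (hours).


a = 2.1885; ρ = 0.4377; P₀ = 0.110741
Lq = P₀·a^c·ρ/(c!(1−ρ)²) = 0.06414
Wq = Lq/λ = 0.06414/24.73 = 0.002593 hr
W = Wq + 1/μ = 0.002593 + 0.08850 = 0.09109 hr

Final: 0.09109 hr


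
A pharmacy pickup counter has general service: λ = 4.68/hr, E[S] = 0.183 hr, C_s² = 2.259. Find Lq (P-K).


ρ = λ·E[S] = 4.68·0.183 = 0.8564
Lq = ρ²(1+C_s²)/(2(1−ρ)) = 0.7335·(1+2.259)/(2·0.1436)
= 0.7335·3.2590/0.2871 = 8.32559

Final: 8.32559


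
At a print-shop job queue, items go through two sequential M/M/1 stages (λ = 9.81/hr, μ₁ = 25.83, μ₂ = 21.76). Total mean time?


Each node sees arrival rate λ = 9.81/hr (tandem ⇒ throughput preserved).
W₁ = 1/(μ₁−λ) = 1/(25.83−9.81) = 0.06242 hr
W₂ = 1/(μ₂−λ) = 1/(21.76−9.81) = 0.08368 hr
W_total = W₁ + W₂ = 0.06242 + 0.08368 = 0.14610 hr

Final: 0.14610 hr


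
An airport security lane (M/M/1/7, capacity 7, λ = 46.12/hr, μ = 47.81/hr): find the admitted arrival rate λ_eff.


ρ = 0.9647; P_K = (1−ρ)ρ^7/(1−ρ^8) = 0.109833
λ_eff = λ(1 − P_K) = 46.12·(1 − 0.109833) = 46.12·0.890167 = 41.0545 /hr

Final: 41.0545 /hr


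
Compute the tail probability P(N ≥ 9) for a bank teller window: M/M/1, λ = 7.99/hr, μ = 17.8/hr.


ρ = 7.99/17.8 = 0.4489
P(N ≥ n) = ρ^n = 0.4489^9 = 0.0007398

Final: 0.0007398


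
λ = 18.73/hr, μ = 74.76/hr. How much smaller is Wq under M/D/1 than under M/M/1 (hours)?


ρ = 18.73/74.76 = 0.2505
Wq(M/M/1) = ρ/(μ−λ) = 0.2505/56.03 = 0.004471 hr
Wq(M/D/1) = ρ/(2(μ−λ)) = 0.002236 hr
Savings = 0.004471 − 0.002236 = 0.002236 hr

Final: 0.002236 hr


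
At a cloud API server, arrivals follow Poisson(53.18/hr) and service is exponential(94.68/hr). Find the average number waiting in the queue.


ρ = 53.18/94.68 = 0.5617
Lq = ρ²/(1−ρ) = 0.3155/0.4383 = 0.7198

Final: 0.7198


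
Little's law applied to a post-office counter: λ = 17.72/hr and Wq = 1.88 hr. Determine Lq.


Lq = λWq = 17.72·1.88 = 33.3136

Final: 33.3136


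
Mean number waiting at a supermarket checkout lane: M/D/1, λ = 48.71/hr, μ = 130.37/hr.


ρ = 48.71/130.37 = 0.3736
M/D/1: Lq = ρ²/(2(1−ρ)) = 0.1396/(2·0.6264) = 0.11143

Final: 0.11143


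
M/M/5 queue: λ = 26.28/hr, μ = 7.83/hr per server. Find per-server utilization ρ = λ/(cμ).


ρ = λ/(cμ) = 26.28/(5·7.83) = 26.28/39.15 = 0.6713

Final: 0.6713


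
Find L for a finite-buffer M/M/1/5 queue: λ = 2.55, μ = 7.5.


ρ = 2.55/7.5 = 0.3400
L = ρ[1 − (K+1)ρ^K + Kρ^(K+1)] / [(1−ρ)(1−ρ^(K+1))]
Numerator: 0.3400·(1 − 6·0.004544 + 5·0.001545) = 0.333357
Denominator: (0.6600)·(0.998455) = 0.658980
L = 0.333357/0.658980 = 0.5059

Final: 0.5059


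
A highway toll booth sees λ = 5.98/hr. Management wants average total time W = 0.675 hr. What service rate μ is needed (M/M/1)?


W = 1/(μ−λ) ⇒ μ − λ = 1/W = 1/0.675 = 1.4815
μ = λ + 1/W = 5.98 + 1.4815 = 7.4615 per hr

Final: 7.4615 /hr


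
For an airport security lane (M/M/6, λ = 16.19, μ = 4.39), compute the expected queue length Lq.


a = λ/μ = 3.6879; ρ = a/6 = 0.6147
P₀ = 0.023636
Lq = P₀·a^c·ρ / (c!·(1−ρ)²) = 0.023636·2515.90345·0.6147/(720·0.14849)
= 0.34187

Final: 0.34187


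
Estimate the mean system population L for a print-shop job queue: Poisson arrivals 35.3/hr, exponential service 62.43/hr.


ρ = λ/μ = 35.3/62.43 = 0.5654
L = ρ/(1−ρ) = 0.5654/(1 − 0.5654) = 0.5654/0.4346 = 1.3011

Final: 1.3011


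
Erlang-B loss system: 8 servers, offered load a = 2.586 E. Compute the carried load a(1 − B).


B(8,2.586) = 0.003741 (Erlang-B)
Carried load = a(1 − B) = 2.586·(1 − 0.003741) = 2.586·0.996259 = 2.5763 E

Final: 2.5763 Erlangs


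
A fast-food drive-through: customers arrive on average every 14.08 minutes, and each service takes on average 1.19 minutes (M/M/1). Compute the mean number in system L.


λ = 60/14.08 = 4.2614 /hr
μ = 60/1.19 = 50.4202 /hr
ρ = λ/μ = 4.2614/50.4202 = 0.08452
L = ρ/(1−ρ) = 0.08452/0.9155 = 0.09232

Final: 0.09232


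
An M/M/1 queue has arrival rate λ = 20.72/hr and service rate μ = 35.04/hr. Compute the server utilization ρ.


ρ = λ/μ = 20.72/35.04 = 0.5913

Final: 0.5913


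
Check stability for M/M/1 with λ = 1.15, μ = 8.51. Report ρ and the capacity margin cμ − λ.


Total capacity cμ = 1·8.51 = 8.51/hr
ρ = λ/(cμ) = 1.15/8.51 = 0.1351
Stable ⇔ ρ < 1: YES
Spare capacity = cμ − λ = 8.51 − 1.15 = 7.36/hr

Final: ρ = 0.1351; stable; margin = 7.36/hr


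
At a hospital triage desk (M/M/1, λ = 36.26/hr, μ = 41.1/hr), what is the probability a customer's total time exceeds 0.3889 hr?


W ~ Exponential(μ−λ) for M/M/1.
μ − λ = 41.1 − 36.26 = 4.8400
P(W > t) = e^{−(μ−λ)t} = e^{−1.8823} = 0.152243

Final: 0.152243


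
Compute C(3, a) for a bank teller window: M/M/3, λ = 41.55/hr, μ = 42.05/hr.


a = λ/μ = 0.9881; ρ = a/3 = 0.3294
P₀ = 0.368182 (from M/M/c formula)
C(c,a) = [a^c/(c!(1−ρ))]·P₀ = [0.96475/(6·0.6706)]·0.368182
= 0.23976·0.368182 = 0.088276

Final: 0.088276


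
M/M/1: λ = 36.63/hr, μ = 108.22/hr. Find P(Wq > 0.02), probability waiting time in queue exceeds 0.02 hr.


ρ = 36.63/108.22 = 0.3385
P(Wq > t) = ρ·e^{−(μ−λ)t} = 0.3385·e^{−1.4318}
= 0.3385·0.238879 = 0.080855

Final: 0.080855


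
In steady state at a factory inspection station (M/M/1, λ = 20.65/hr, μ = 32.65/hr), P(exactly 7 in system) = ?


ρ = 20.65/32.65 = 0.6325
P_n = (1−ρ)·ρ^n = (1 − 0.6325)·0.6325^7 = 0.3675·0.040482 = 0.014878

Final: 0.014878


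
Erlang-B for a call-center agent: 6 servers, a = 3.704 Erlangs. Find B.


B(c,a) = (a^c/c!) / Σ_{k=0}^{c} a^k/k!
a^6/6! = 3.586686
Σ terms (k=0..6): 1.00000 + 3.70400 + 6.85981 + 8.46958 + 7.84283 + 5.80997 + 3.58669 = 37.272865
B = 3.586686/37.272865 = 0.096228

Final: 0.096228


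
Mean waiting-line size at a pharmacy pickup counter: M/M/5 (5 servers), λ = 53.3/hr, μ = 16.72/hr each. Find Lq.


a = λ/μ = 3.1878; ρ = a/5 = 0.6376
P₀ = 0.037679
Lq = P₀·a^c·ρ / (c!·(1−ρ)²) = 0.037679·329.19610·0.6376/(120·0.13136)
= 0.50168

Final: 0.50168


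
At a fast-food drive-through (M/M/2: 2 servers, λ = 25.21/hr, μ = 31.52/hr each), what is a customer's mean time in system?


a = 0.7998; ρ = 0.3999; P₀ = 0.428669
Lq = P₀·a^c·ρ/(c!(1−ρ)²) = 0.15226
Wq = Lq/λ = 0.15226/25.21 = 0.006040 hr
W = Wq + 1/μ = 0.006040 + 0.03173 = 0.03777 hr

Final: 0.03777 hr


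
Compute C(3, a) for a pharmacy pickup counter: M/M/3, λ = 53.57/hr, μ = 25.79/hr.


a = λ/μ = 2.0772; ρ = a/3 = 0.6924
P₀ = 0.099106 (from M/M/c formula)
C(c,a) = [a^c/(c!(1−ρ))]·P₀ = [8.96212/(6·0.3076)]·0.099106
= 4.85574·0.099106 = 0.481233

Final: 0.481233


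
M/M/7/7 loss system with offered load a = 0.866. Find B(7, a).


B(c,a) = (a^c/c!) / Σ_{k=0}^{c} a^k/k!
a^7/7! = 0.00007248
Σ terms (k=0..7): 1.00000 + 0.86600 + 0.37498 + 0.10824 + 0.02343 + 0.004059 + 0.0005858 + 0.00007248 = 2.377374
B = 0.00007248/2.377374 = 0.00003049

Final: 0.00003049


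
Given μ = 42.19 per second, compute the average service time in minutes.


Mean service time = 1/μ = 1/42.19 second = 0.02370 second
In minutes: 0.02370 × 0.0166667 = 0.0003950 min

Final: 0.0003950 min


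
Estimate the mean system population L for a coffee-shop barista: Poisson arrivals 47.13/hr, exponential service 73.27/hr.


ρ = λ/μ = 47.13/73.27 = 0.6432
L = ρ/(1−ρ) = 0.6432/(1 − 0.6432) = 0.6432/0.3568 = 1.8030

Final: 1.8030


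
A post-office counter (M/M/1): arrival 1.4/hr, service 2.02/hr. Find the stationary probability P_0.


ρ = 1.4/2.02 = 0.6931
P_n = (1−ρ)·ρ^n = (1 − 0.6931)·0.6931^0 = 0.3069·1.000000 = 0.306931

Final: 0.306931


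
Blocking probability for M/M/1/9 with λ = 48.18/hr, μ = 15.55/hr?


ρ = λ/μ = 48.18/15.55 = 3.0984
P_K = (1−ρ)ρ^K/(1−ρ^(K+1)) = (-2.0984·26316.469188)/(1 − 81538.745047)
= -55222.275859/-81537.745047 = 0.677260

Final: 0.677260


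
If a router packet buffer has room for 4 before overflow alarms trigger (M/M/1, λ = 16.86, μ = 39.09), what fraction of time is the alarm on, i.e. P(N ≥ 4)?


ρ = 16.86/39.09 = 0.4313
P(N ≥ n) = ρ^n = 0.4313^4 = 0.034607

Final: 0.034607


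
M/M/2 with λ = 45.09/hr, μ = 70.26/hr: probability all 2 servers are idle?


a = λ/μ = 45.09/70.26 = 0.6418; ρ = a/c = 0.3209
Σ_{k=0}^{1} a^k/k! (terms k=0..1) = 1.00000 + 0.64176 = 1.64176
Tail: a^2/(2!(1−ρ)) = 0.41185/(2·0.6791) = 0.30323
P₀ = 1/(1.64176 + 0.30323) = 1/1.94499 = 0.514143

Final: 0.514143


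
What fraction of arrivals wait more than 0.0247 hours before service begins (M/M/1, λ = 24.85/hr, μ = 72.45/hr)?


ρ = 24.85/72.45 = 0.3430
P(Wq > t) = ρ·e^{−(μ−λ)t} = 0.3430·e^{−1.1757}
= 0.3430·0.308597 = 0.105847

Final: 0.105847


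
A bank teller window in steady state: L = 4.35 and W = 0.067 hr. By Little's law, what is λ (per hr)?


λ = L/W = 4.35/0.067 = 64.9254 /hr

Final: 64.9254 /hr


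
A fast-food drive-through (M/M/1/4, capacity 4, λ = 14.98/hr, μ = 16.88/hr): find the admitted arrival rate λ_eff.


ρ = 0.8874; P_K = (1−ρ)ρ^4/(1−ρ^5) = 0.155287
λ_eff = λ(1 − P_K) = 14.98·(1 − 0.155287) = 14.98·0.844713 = 12.6538 /hr

Final: 12.6538 /hr


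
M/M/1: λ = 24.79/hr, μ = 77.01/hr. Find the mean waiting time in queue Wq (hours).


ρ = 24.79/77.01 = 0.3219
Wq = ρ/(μ−λ) = 0.3219/(77.01 − 24.79) = 0.3219/52.22 = 0.006164 hr

Final: 0.006164 hr


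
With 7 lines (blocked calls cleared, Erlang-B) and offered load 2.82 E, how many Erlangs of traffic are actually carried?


B(7,2.82) = 0.016916 (Erlang-B)
Carried load = a(1 − B) = 2.82·(1 − 0.016916) = 2.82·0.983084 = 2.7723 E

Final: 2.7723 Erlangs


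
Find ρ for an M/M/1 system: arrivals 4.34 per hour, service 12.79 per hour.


ρ = λ/μ = 4.34/12.79 = 0.3393

Final: 0.3393


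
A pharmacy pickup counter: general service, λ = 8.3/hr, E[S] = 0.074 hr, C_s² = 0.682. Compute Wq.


ρ = λ·E[S] = 8.3·0.074 = 0.6142
E[S²] = E[S]²(1+C_s²) = 0.074²·(1+0.682) = 0.009211
Wq = λ·E[S²]/(2(1−ρ)) = 8.3·0.009211/(2·0.3858) = 0.09908 hr

Final: 0.09908 hr


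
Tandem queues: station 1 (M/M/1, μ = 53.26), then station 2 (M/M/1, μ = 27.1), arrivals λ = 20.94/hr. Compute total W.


Each node sees arrival rate λ = 20.94/hr (tandem ⇒ throughput preserved).
W₁ = 1/(μ₁−λ) = 1/(53.26−20.94) = 0.03094 hr
W₂ = 1/(μ₂−λ) = 1/(27.1−20.94) = 0.16234 hr
W_total = W₁ + W₂ = 0.03094 + 0.16234 = 0.19328 hr

Final: 0.19328 hr


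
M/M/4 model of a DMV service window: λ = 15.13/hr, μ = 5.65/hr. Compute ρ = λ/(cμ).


ρ = λ/(cμ) = 15.13/(4·5.65) = 15.13/22.60 = 0.6695

Final: 0.6695


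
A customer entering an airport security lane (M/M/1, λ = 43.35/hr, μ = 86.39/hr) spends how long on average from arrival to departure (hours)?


W = 1/(μ−λ) = 1/(86.39 − 43.35) = 1/43.04 = 0.02323 hr

Final: 0.02323 hr


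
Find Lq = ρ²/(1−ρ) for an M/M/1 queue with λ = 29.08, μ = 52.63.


ρ = 29.08/52.63 = 0.5525
Lq = ρ²/(1−ρ) = 0.3053/0.4475 = 0.6823

Final: 0.6823


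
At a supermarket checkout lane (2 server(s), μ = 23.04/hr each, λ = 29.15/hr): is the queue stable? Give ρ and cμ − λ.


Total capacity cμ = 2·23.04 = 46.08/hr
ρ = λ/(cμ) = 29.15/46.08 = 0.6326
Stable ⇔ ρ < 1: YES
Spare capacity = cμ − λ = 46.08 − 29.15 = 16.93/hr

Final: ρ = 0.6326; stable; margin = 16.93/hr


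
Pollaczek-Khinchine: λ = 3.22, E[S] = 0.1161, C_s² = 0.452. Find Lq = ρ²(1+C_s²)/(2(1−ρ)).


ρ = λ·E[S] = 3.22·0.1161 = 0.3738
Lq = ρ²(1+C_s²)/(2(1−ρ)) = 0.1398·(1+0.452)/(2·0.6262)
= 0.1398·1.4520/1.2523 = 0.16204

Final: 0.16204


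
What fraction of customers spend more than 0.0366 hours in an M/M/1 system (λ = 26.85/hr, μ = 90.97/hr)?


W ~ Exponential(μ−λ) for M/M/1.
μ − λ = 90.97 − 26.85 = 64.1200
P(W > t) = e^{−(μ−λ)t} = e^{−2.3468} = 0.095676

Final: 0.095676


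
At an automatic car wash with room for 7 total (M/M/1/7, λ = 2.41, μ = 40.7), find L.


ρ = 2.41/40.7 = 0.05921
L = ρ[1 − (K+1)ρ^K + Kρ^(K+1)] / [(1−ρ)(1−ρ^(K+1))]
Numerator: 0.05921·(1 − 8·0.000000002552 + 7·1.511e-10) = 0.059214
Denominator: (0.9408)·(1.000000) = 0.940786
L = 0.059214/0.940786 = 0.06294

Final: 0.06294


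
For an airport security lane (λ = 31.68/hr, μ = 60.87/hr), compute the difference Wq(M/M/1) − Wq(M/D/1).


ρ = 31.68/60.87 = 0.5205
Wq(M/M/1) = ρ/(μ−λ) = 0.5205/29.19 = 0.01783 hr
Wq(M/D/1) = ρ/(2(μ−λ)) = 0.008915 hr
Savings = 0.01783 − 0.008915 = 0.008915 hr

Final: 0.008915 hr


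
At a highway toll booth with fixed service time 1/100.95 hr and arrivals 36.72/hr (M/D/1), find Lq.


ρ = 36.72/100.95 = 0.3637
M/D/1: Lq = ρ²/(2(1−ρ)) = 0.1323/(2·0.6363) = 0.10398

Final: 0.10398


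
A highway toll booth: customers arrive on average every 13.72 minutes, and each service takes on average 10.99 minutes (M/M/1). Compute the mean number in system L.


λ = 60/13.72 = 4.3732 /hr
μ = 60/10.99 = 5.4595 /hr
ρ = λ/μ = 4.3732/5.4595 = 0.8010
L = ρ/(1−ρ) = 0.8010/0.1990 = 4.0256

Final: 4.0256


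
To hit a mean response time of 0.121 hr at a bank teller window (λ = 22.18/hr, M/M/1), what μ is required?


W = 1/(μ−λ) ⇒ μ − λ = 1/W = 1/0.121 = 8.2645
μ = λ + 1/W = 22.18 + 8.2645 = 30.4445 per hr

Final: 30.4445 /hr


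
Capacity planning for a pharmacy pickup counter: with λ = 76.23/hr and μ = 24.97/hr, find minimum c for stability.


Stability requires cμ > λ ⇔ c > λ/μ.
λ/μ = 76.23/24.97 = 3.0529
Minimum integer c = ⌊3.0529⌋ + 1 = 4
Check: 4·24.97 = 99.88 > 76.23, while 3·24.97 = 74.91 ≤ 76.23

Final: 4 servers


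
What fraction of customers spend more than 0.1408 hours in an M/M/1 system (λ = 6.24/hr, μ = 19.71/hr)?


W ~ Exponential(μ−λ) for M/M/1.
μ − λ = 19.71 − 6.24 = 13.4700
P(W > t) = e^{−(μ−λ)t} = e^{−1.8966} = 0.150082

Final: 0.150082


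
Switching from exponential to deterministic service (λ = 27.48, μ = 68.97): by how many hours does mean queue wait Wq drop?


ρ = 27.48/68.97 = 0.3984
Wq(M/M/1) = ρ/(μ−λ) = 0.3984/41.49 = 0.009603 hr
Wq(M/D/1) = ρ/(2(μ−λ)) = 0.004802 hr
Savings = 0.009603 − 0.004802 = 0.004802 hr

Final: 0.004802 hr


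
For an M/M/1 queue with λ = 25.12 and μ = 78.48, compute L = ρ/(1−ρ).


ρ = λ/μ = 25.12/78.48 = 0.3201
L = ρ/(1−ρ) = 0.3201/(1 − 0.3201) = 0.3201/0.6799 = 0.4708

Final: 0.4708


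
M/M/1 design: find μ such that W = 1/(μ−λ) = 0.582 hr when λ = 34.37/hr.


W = 1/(μ−λ) ⇒ μ − λ = 1/W = 1/0.582 = 1.7182
μ = λ + 1/W = 34.37 + 1.7182 = 36.0882 per hr

Final: 36.0882 /hr


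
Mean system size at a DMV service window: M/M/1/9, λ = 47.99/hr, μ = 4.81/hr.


ρ = 47.99/4.81 = 9.9771
L = ρ[1 − (K+1)ρ^K + Kρ^(K+1)] / [(1−ρ)(1−ρ^(K+1))]
Numerator: 9.9771·(1 − 10·979605155.383945 + 9·9773648941.138363) = 779880291090.708008
Denominator: (-8.9771)·(-9773648940.138363) = 87739326660.119446
L = 779880291090.708008/87739326660.119446 = 8.8886

Final: 8.8886


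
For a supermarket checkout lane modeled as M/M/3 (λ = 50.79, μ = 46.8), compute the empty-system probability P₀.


a = λ/μ = 50.79/46.8 = 1.0853; ρ = a/c = 0.3618
Σ_{k=0}^{2} a^k/k! (terms k=0..2) = 1.00000 + 1.08526 + 0.58889 = 2.67415
Tail: a^3/(3!(1−ρ)) = 1.27819/(6·0.6382) = 0.33378
P₀ = 1/(2.67415 + 0.33378) = 1/3.00792 = 0.332455

Final: 0.332455


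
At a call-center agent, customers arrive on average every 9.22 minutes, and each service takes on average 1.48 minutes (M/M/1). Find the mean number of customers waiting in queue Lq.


λ = 60/9.22 = 6.5076 /hr
μ = 60/1.48 = 40.5405 /hr
ρ = λ/μ = 6.5076/40.5405 = 0.1605
Lq = ρ²/(1−ρ) = 0.02577/0.8395 = 0.03069

Final: 0.03069


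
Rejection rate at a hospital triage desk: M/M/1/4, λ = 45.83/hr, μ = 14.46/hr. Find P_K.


ρ = λ/μ = 45.83/14.46 = 3.1694
P_K = (1−ρ)ρ^K/(1−ρ^(K+1)) = (-2.1694·100.908153)/(1 − 319.821622)
= -218.913469/-318.821622 = 0.686633

Final: 0.686633


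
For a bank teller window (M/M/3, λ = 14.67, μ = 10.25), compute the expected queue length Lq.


a = λ/μ = 1.4312; ρ = a/3 = 0.4771
P₀ = 0.227801
Lq = P₀·a^c·ρ / (c!·(1−ρ)²) = 0.227801·2.93169·0.4771/(6·0.27345)
= 0.19419

Final: 0.19419


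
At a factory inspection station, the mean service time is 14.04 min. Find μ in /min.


μ = 1/(service time) in consistent units.
1 minute = 1 min, so μ = 1/14.04 = 0.07123 per minute

Final: 0.07123 /min


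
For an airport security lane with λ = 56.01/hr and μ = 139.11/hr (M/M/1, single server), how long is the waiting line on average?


ρ = 56.01/139.11 = 0.4026
Lq = ρ²/(1−ρ) = 0.1621/0.5974 = 0.2714

Final: 0.2714


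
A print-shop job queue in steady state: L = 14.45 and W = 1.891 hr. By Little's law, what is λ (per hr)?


λ = L/W = 14.45/1.891 = 7.6415 /hr

Final: 7.6415 /hr


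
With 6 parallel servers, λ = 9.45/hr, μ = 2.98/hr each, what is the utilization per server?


ρ = λ/(cμ) = 9.45/(6·2.98) = 9.45/17.88 = 0.5285

Final: 0.5285


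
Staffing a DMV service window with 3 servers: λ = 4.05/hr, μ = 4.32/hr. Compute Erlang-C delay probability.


a = λ/μ = 0.9375; ρ = a/3 = 0.3125
P₀ = 0.388093 (from M/M/c formula)
C(c,a) = [a^c/(c!(1−ρ))]·P₀ = [0.82397/(6·0.6875)]·0.388093
= 0.19975·0.388093 = 0.077522

Final: 0.077522
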